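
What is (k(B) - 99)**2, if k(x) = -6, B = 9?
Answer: 11025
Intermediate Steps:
(k(B) - 99)**2 = (-6 - 99)**2 = (-105)**2 = 11025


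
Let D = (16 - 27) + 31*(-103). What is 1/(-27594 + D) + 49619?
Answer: 1528165961/30798 ≈ 49619.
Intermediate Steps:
D = -3204 (D = -11 - 3193 = -3204)
1/(-27594 + D) + 49619 = 1/(-27594 - 3204) + 49619 = 1/(-30798) + 49619 = -1/30798 + 49619 = 1528165961/30798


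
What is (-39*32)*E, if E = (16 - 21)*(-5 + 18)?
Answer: 81120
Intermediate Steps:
E = -65 (E = -5*13 = -65)
(-39*32)*E = -39*32*(-65) = -1248*(-65) = 81120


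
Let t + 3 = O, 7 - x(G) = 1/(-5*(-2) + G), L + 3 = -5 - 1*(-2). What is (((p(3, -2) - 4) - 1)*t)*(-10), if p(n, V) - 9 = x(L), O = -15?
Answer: 1935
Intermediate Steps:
L = -6 (L = -3 + (-5 - 1*(-2)) = -3 + (-5 + 2) = -3 - 3 = -6)
x(G) = 7 - 1/(10 + G) (x(G) = 7 - 1/(-5*(-2) + G) = 7 - 1/(10 + G))
p(n, V) = 63/4 (p(n, V) = 9 + (69 + 7*(-6))/(10 - 6) = 9 + (69 - 42)/4 = 9 + (¼)*27 = 9 + 27/4 = 63/4)
t = -18 (t = -3 - 15 = -18)
(((p(3, -2) - 4) - 1)*t)*(-10) = (((63/4 - 4) - 1)*(-18))*(-10) = ((47/4 - 1)*(-18))*(-10) = ((43/4)*(-18))*(-10) = -387/2*(-10) = 1935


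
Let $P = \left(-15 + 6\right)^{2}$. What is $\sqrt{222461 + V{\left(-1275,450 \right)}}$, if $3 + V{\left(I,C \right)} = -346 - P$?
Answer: $\sqrt{222031} \approx 471.2$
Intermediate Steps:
$P = 81$ ($P = \left(-9\right)^{2} = 81$)
$V{\left(I,C \right)} = -430$ ($V{\left(I,C \right)} = -3 - 427 = -430$)
$\sqrt{222461 + V{\left(-1275,450 \right)}} = \sqrt{222461 - 430} = \sqrt{222031}$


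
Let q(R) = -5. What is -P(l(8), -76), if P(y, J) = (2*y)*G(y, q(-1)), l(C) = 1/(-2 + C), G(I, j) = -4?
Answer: 4/3 ≈ 1.3333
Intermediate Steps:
P(y, J) = -8*y (P(y, J) = (2*y)*(-4) = -8*y)
-P(l(8), -76) = -(-8)/(-2 + 8) = -(-8)/6 = -1*(-4/3) = 4/3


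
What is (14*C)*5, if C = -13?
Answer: -910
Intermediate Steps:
(14*C)*5 = (14*(-13))*5 = -182*5 = -910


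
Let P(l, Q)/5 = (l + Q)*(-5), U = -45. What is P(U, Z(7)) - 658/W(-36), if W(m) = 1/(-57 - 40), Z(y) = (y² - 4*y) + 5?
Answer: 64301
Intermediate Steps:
Z(y) = 5 + y² - 4*y
P(l, Q) = -25*Q - 25*l (P(l, Q) = 5*((l + Q)*(-5)) = 5*((Q + l)*(-5)) = 5*(-5*Q - 5*l) = -25*Q - 25*l)
W(m) = -1/97 (W(m) = 1/(-97) = -1/97)
P(U, Z(7)) - 658/W(-36) = (-25*(5 + 7² - 4*7) - 25*(-45)) - 658/(-1/97) = (-25*(5 + 49 - 28) + 1125) - 658*(-97) = (-25*26 + 1125) - 1*(-63826) = (-650 + 1125) + 63826 = 475 + 63826 = 64301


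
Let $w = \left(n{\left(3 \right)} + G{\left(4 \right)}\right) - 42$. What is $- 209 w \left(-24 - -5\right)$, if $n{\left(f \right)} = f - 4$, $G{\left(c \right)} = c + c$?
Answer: $-138985$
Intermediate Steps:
$G{\left(c \right)} = 2 c$
$n{\left(f \right)} = -4 + f$
$w = -35$ ($w = \left(\left(-4 + 3\right) + 2 \cdot 4\right) - 42 = \left(-1 + 8\right) - 42 = 7 - 42 = -35$)
$- 209 w \left(-24 - -5\right) = \left(-209\right) \left(-35\right) \left(-24 - -5\right) = 7315 \left(-24 + 5\right) = 7315 \left(-19\right) = -138985$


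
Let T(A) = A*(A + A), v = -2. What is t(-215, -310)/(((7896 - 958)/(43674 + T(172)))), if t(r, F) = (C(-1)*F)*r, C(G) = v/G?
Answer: 6854419300/3469 ≈ 1.9759e+6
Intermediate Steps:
C(G) = -2/G
T(A) = 2*A² (T(A) = A*(2*A) = 2*A²)
t(r, F) = 2*F*r (t(r, F) = ((-2/(-1))*F)*r = ((-2*(-1))*F)*r = (2*F)*r = 2*F*r)
t(-215, -310)/(((7896 - 958)/(43674 + T(172)))) = (2*(-310)*(-215))/(((7896 - 958)/(43674 + 2*172²))) = 133300/((6938/(43674 + 2*29584))) = 133300/((6938/(43674 + 59168))) = 133300/((6938/102842)) = 133300/((6938*(1/102842))) = 133300/(3469/51421) = 133300*(51421/3469) = 6854419300/3469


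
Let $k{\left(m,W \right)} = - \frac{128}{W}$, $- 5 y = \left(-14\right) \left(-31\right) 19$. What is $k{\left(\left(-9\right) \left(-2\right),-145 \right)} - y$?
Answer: $\frac{239262}{145} \approx 1650.1$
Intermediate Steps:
$y = - \frac{8246}{5}$ ($y = - \frac{\left(-14\right) \left(-31\right) 19}{5} = - \frac{434 \cdot 19}{5} = \left(- \frac{1}{5}\right) 8246 = - \frac{8246}{5} \approx -1649.2$)
$k{\left(\left(-9\right) \left(-2\right),-145 \right)} - y = - \frac{128}{-145} - - \frac{8246}{5} = \left(-128\right) \left(- \frac{1}{145}\right) + \frac{8246}{5} = \frac{128}{145} + \frac{8246}{5} = \frac{239262}{145}$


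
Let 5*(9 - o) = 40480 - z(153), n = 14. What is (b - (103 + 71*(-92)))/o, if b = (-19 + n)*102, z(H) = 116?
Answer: -29595/40319 ≈ -0.73402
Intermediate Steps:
b = -510 (b = (-19 + 14)*102 = -5*102 = -510)
o = -40319/5 (o = 9 - (40480 - 1*116)/5 = 9 - (40480 - 116)/5 = 9 - 1/5*40364 = 9 - 40364/5 = -40319/5 ≈ -8063.8)
(b - (103 + 71*(-92)))/o = (-510 - (103 + 71*(-92)))/(-40319/5) = (-510 - (103 - 6532))*(-5/40319) = (-510 - 1*(-6429))*(-5/40319) = (-510 + 6429)*(-5/40319) = 5919*(-5/40319) = -29595/40319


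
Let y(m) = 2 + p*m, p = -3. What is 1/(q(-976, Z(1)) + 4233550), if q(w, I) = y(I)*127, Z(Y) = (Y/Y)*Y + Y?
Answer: 1/4233042 ≈ 2.3624e-7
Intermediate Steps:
Z(Y) = 2*Y (Z(Y) = 1*Y + Y = Y + Y = 2*Y)
y(m) = 2 - 3*m
q(w, I) = 254 - 381*I (q(w, I) = (2 - 3*I)*127 = 254 - 381*I)
1/(q(-976, Z(1)) + 4233550) = 1/((254 - 762) + 4233550) = 1/(-508 + 4233550) = 1/4233042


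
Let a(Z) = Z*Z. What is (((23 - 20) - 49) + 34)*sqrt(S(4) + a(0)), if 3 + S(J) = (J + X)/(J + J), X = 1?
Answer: -3*I*sqrt(38) ≈ -18.493*I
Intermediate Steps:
S(J) = -3 + (1 + J)/(2*J) (S(J) = -3 + (J + 1)/(J + J) = -3 + (1 + J)/((2*J)) = -3 + (1 + J)*(1/(2*J)) = -3 + (1 + J)/(2*J))
a(Z) = Z**2
(((23 - 20) - 49) + 34)*sqrt(S(4) + a(0)) = (((23 - 20) - 49) + 34)*sqrt((1/2)*(1 - 5*4)/4 + 0**2) = ((3 - 49) + 34)*sqrt((1/2)*(1/4)*(1 - 20) + 0) = (-46 + 34)*sqrt((1/2)*(1/4)*(-19) + 0) = -12*sqrt(-19/8 + 0) = -3*I*sqrt(38)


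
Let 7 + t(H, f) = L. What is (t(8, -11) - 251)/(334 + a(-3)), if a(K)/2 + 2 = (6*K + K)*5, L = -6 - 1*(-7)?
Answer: -257/120 ≈ -2.1417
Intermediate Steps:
L = 1 (L = -6 + 7 = 1)
t(H, f) = -6 (t(H, f) = -7 + 1 = -6)
a(K) = -4 + 70*K (a(K) = -4 + 2*((6*K + K)*5) = -4 + 2*((7*K)*5) = -4 + 2*(35*K) = -4 + 70*K)
(t(8, -11) - 251)/(334 + a(-3)) = (-6 - 251)/(334 + (-4 + 70*(-3))) = -257/(334 + (-4 - 210)) = -257/(334 - 214) = -257/120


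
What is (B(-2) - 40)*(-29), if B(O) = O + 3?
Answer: 1131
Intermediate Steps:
B(O) = 3 + O
(B(-2) - 40)*(-29) = ((3 - 2) - 40)*(-29) = (1 - 40)*(-29) = -39*(-29) = 1131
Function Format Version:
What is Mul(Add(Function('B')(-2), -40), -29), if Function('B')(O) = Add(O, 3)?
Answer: 1131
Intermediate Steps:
Function('B')(O) = Add(3, O)
Mul(Add(Function('B')(-2), -40), -29) = Mul(Add(Add(3, -2), -40), -29) = Mul(Add(1, -40), -29) = Mul(-39, -29) = 1131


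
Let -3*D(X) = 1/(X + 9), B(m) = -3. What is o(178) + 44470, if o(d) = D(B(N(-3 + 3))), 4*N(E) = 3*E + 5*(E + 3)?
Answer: 800459/18 ≈ 44470.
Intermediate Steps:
N(E) = 15/4 + 2*E (N(E) = (3*E + 5*(E + 3))/4 = (3*E + 5*(3 + E))/4 = (3*E + (15 + 5*E))/4 = (15 + 8*E)/4 = 15/4 + 2*E)
D(X) = -1/(3*(9 + X)) (D(X) = -1/(3*(X + 9)) = -1/(3*(9 + X)))
o(d) = -1/18 (o(d) = -1/(27 + 3*(-3)) = -1/(27 - 9) = -1/18)
o(178) + 44470 = -1/18 + 44470 = 800459/18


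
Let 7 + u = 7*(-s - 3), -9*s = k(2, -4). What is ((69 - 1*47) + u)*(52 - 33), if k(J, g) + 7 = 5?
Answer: -1292/9 ≈ -143.56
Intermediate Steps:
k(J, g) = -2 (k(J, g) = -7 + 5 = -2)
s = 2/9 (s = -⅑*(-2) = 2/9 ≈ 0.22222)
u = -266/9 (u = -7 + 7*(-1*2/9 - 3) = -7 + 7*(-2/9 - 3) = -7 + 7*(-29/9) = -7 - 203/9 = -266/9 ≈ -29.556)
((69 - 1*47) + u)*(52 - 33) = ((69 - 1*47) - 266/9)*(52 - 33) = ((69 - 47) - 266/9)*19 = (22 - 266/9)*19 = -68/9*19 = -1292/9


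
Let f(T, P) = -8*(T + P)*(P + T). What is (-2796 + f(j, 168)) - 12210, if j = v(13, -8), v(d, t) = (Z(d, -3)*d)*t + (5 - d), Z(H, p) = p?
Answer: -1797278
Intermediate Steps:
v(d, t) = 5 - d - 3*d*t (v(d, t) = (-3*d)*t + (5 - d) = -3*d*t + (5 - d) = 5 - d - 3*d*t)
j = 304 (j = 5 - 1*13 - 3*13*(-8) = 5 - 13 + 312 = 304)
f(T, P) = -8*(P + T)² (f(T, P) = -8*(P + T)*(P + T) = -8*(P + T)²)
(-2796 + f(j, 168)) - 12210 = (-2796 - 8*(168 + 304)²) - 12210 = (-2796 - 8*472²) - 12210 = (-2796 - 8*222784) - 12210 = (-2796 - 1782272) - 12210 = -1785068 - 12210 = -1797278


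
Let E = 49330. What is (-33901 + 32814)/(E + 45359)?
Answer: -1087/94689 ≈ -0.011480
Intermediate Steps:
(-33901 + 32814)/(E + 45359) = (-33901 + 32814)/(49330 + 45359) = -1087/94689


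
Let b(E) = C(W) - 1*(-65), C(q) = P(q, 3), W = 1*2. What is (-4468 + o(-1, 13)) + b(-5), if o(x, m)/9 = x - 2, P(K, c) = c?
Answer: -4427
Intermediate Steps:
W = 2
C(q) = 3
o(x, m) = -18 + 9*x (o(x, m) = 9*(x - 2) = 9*(-2 + x) = -18 + 9*x)
b(E) = 68 (b(E) = 3 - 1*(-65) = 3 + 65 = 68)
(-4468 + o(-1, 13)) + b(-5) = (-4468 + (-18 + 9*(-1))) + 68 = (-4468 + (-18 - 9)) + 68 = (-4468 - 27) + 68 = -4495 + 68 = -4427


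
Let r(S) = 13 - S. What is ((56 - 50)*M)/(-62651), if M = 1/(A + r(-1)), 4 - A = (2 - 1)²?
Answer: -6/1065067 ≈ -5.6334e-6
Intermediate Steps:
A = 3 (A = 4 - (2 - 1)² = 4 - 1*1² = 4 - 1*1 = 4 - 1 = 3)
M = 1/17 (M = 1/(3 + (13 - 1*(-1))) = 1/(3 + (13 + 1)) = 1/(3 + 14) = 1/17 ≈ 0.058824)
((56 - 50)*M)/(-62651) = ((56 - 50)*(1/17))/(-62651) = (6*(1/17))*(-1/62651) = (6/17)*(-1/62651) = -6/1065067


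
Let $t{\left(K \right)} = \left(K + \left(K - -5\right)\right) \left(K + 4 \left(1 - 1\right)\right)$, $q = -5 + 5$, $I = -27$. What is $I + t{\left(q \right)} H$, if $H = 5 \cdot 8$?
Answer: $-27$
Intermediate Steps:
$q = 0$
$H = 40$
$t{\left(K \right)} = K \left(5 + 2 K\right)$ ($t{\left(K \right)} = \left(K + \left(K + 5\right)\right) \left(K + 4 \cdot 0\right) = \left(K + \left(5 + K\right)\right) \left(K + 0\right) = \left(5 + 2 K\right) K = K \left(5 + 2 K\right)$)
$I + t{\left(q \right)} H = -27 + 0 \left(5 + 2 \cdot 0\right) 40 = -27 + 0 \left(5 + 0\right) 40 = -27 + 0 \cdot 5 \cdot 40 = -27 + 0 \cdot 40 = -27 + 0 = -27$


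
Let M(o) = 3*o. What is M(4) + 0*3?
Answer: 12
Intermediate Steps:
M(4) + 0*3 = 3*4 + 0*3 = 12 + 0 = 12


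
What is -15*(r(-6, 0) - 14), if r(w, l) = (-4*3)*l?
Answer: 210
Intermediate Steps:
r(w, l) = -12*l
-15*(r(-6, 0) - 14) = -15*(-12*0 - 14) = -15*(0 - 14) = -15*(-14) = 210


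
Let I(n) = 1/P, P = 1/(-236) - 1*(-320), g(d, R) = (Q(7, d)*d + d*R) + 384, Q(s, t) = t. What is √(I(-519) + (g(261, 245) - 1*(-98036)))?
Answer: √146054354095770/25173 ≈ 480.09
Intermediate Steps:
g(d, R) = 384 + d² + R*d (g(d, R) = (d*d + d*R) + 384 = (d² + R*d) + 384 = 384 + d² + R*d)
P = 75519/236 (P = -1/236 + 320 = 75519/236 ≈ 320.00)
I(n) = 236/75519 (I(n) = 1/(75519/236) = 236/75519)
√(I(-519) + (g(261, 245) - 1*(-98036))) = √(236/75519 + ((384 + 261² + 245*261) - 1*(-98036))) = √(236/75519 + ((384 + 68121 + 63945) + 98036)) = √(236/75519 + (132450 + 98036)) = √(236/75519 + 230486) = √(17406072470/75519) = √146054354095770/25173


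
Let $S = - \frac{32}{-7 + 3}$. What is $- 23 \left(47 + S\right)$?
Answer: $-1265$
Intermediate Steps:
$S = 8$ ($S = - \frac{32}{-4} = \left(-32\right) \left(- \frac{1}{4}\right) = 8$)
$- 23 \left(47 + S\right) = - 23 \left(47 + 8\right) = \left(-23\right) 55 = -1265$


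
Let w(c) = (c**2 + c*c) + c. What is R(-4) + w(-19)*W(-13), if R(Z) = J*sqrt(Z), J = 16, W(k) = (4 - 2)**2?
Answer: 2812 + 32*I ≈ 2812.0 + 32.0*I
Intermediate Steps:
w(c) = c + 2*c**2 (w(c) = (c**2 + c**2) + c = 2*c**2 + c = c + 2*c**2)
W(k) = 4 (W(k) = 2**2 = 4)
R(Z) = 16*sqrt(Z)
R(-4) + w(-19)*W(-13) = 16*sqrt(-4) - 19*(1 + 2*(-19))*4 = 16*(2*I) - 19*(1 - 38)*4 = 32*I - 19*(-37)*4 = 32*I + 703*4 = 32*I + 2812 = 2812 + 32*I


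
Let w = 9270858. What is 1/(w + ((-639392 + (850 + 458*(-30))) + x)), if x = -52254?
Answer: 1/8566322 ≈ 1.1674e-7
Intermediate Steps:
1/(w + ((-639392 + (850 + 458*(-30))) + x)) = 1/(9270858 + ((-639392 + (850 + 458*(-30))) - 52254)) = 1/(9270858 + ((-639392 + (850 - 13740)) - 52254)) = 1/(9270858 + ((-639392 - 12890) - 52254)) = 1/(9270858 + (-652282 - 52254)) = 1/(9270858 - 704536) = 1/8566322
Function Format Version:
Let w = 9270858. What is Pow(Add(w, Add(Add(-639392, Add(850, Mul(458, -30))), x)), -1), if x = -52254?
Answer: Rational(1, 8566322) ≈ 1.1674e-7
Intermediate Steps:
Pow(Add(w, Add(Add(-639392, Add(850, Mul(458, -30))), x)), -1) = Pow(Add(9270858, Add(Add(-639392, Add(850, Mul(458, -30))), -52254)), -1) = Pow(Add(9270858, Add(Add(-639392, Add(850, -13740)), -52254)), -1) = Pow(Add(9270858, Add(Add(-639392, -12890), -52254)), -1) = Pow(Add(9270858, Add(-652282, -52254)), -1) = Pow(Add(9270858, -704536), -1) = Pow(8566322, -1) = Rational(1, 8566322)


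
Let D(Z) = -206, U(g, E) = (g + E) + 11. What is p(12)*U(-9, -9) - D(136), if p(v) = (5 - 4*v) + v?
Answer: 423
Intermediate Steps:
p(v) = 5 - 3*v
U(g, E) = 11 + E + g (U(g, E) = (E + g) + 11 = 11 + E + g)
p(12)*U(-9, -9) - D(136) = (5 - 3*12)*(11 - 9 - 9) - 1*(-206) = (5 - 36)*(-7) + 206 = -31*(-7) + 206 = 217 + 206 = 423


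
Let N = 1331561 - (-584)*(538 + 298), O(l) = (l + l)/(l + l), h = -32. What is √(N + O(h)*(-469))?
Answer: 2*√454829 ≈ 1348.8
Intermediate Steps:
O(l) = 1 (O(l) = (2*l)/((2*l)) = (2*l)*(1/(2*l)) = 1)
N = 1819785 (N = 1331561 - (-584)*836 = 1331561 - 1*(-488224) = 1331561 + 488224 = 1819785)
√(N + O(h)*(-469)) = √(1819785 + 1*(-469)) = √(1819785 - 469) = √1819316 = 2*√454829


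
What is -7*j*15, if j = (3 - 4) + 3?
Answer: -210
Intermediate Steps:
j = 2 (j = -1 + 3 = 2)
-7*j*15 = -7*2*15 = -14*15 = -210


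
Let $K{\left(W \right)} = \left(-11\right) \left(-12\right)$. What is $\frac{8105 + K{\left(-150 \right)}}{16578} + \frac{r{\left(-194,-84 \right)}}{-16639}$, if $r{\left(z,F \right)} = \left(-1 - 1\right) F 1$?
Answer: $\frac{19181477}{39405906} \approx 0.48677$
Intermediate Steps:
$K{\left(W \right)} = 132$
$r{\left(z,F \right)} = - 2 F$ ($r{\left(z,F \right)} = \left(-1 - 1\right) F 1 = - 2 F 1 = - 2 F$)
$\frac{8105 + K{\left(-150 \right)}}{16578} + \frac{r{\left(-194,-84 \right)}}{-16639} = \frac{8105 + 132}{16578} + \frac{\left(-2\right) \left(-84\right)}{-16639} = 8237 \cdot \frac{1}{16578} + 168 \left(- \frac{1}{16639}\right) = \frac{8237}{16578} - \frac{24}{2377} = \frac{19181477}{39405906}$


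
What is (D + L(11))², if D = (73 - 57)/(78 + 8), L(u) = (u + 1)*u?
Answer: 32307856/1849 ≈ 17473.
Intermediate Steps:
L(u) = u*(1 + u) (L(u) = (1 + u)*u = u*(1 + u))
D = 8/43 (D = 16/86 = 16*(1/86) = 8/43 ≈ 0.18605)
(D + L(11))² = (8/43 + 11*(1 + 11))² = (8/43 + 11*12)² = (8/43 + 132)² = (5684/43)² = 32307856/1849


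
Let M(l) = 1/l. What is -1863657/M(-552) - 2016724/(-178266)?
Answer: 91694564346674/89133 ≈ 1.0287e+9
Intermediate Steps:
-1863657/M(-552) - 2016724/(-178266) = -1863657/(1/(-552)) - 2016724/(-178266) = -1863657/(-1/552) - 2016724*(-1/178266) = -1863657*(-552) + 1008362/89133 = 1028738664 + 1008362/89133 = 91694564346674/89133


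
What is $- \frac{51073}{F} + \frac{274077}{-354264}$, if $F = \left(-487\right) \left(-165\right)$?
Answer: $- \frac{1215660079}{862632840} \approx -1.4092$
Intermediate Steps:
$F = 80355$
$- \frac{51073}{F} + \frac{274077}{-354264} = - \frac{51073}{80355} + \frac{274077}{-354264} = \left(-51073\right) \frac{1}{80355} + 274077 \left(- \frac{1}{354264}\right) = - \frac{4643}{7305} - \frac{91359}{118088} = - \frac{1215660079}{862632840}$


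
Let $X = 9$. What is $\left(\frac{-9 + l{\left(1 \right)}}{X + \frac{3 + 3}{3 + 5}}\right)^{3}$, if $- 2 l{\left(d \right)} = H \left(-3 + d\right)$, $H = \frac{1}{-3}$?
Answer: $- \frac{1404928}{1601613} \approx -0.8772$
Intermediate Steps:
$H = - \frac{1}{3} \approx -0.33333$
$l{\left(d \right)} = - \frac{1}{2} + \frac{d}{6}$ ($l{\left(d \right)} = - \frac{\left(- \frac{1}{3}\right) \left(-3 + d\right)}{2} = - \frac{1 - \frac{d}{3}}{2} = - \frac{1}{2} + \frac{d}{6}$)
$\left(\frac{-9 + l{\left(1 \right)}}{X + \frac{3 + 3}{3 + 5}}\right)^{3} = \left(\frac{-9 + \left(- \frac{1}{2} + \frac{1}{6} \cdot 1\right)}{9 + \frac{3 + 3}{3 + 5}}\right)^{3} = \left(\frac{-9 + \left(- \frac{1}{2} + \frac{1}{6}\right)}{9 + \frac{6}{8}}\right)^{3} = \left(\frac{-9 - \frac{1}{3}}{9 + 6 \cdot \frac{1}{8}}\right)^{3} = \left(- \frac{28}{3 \left(9 + \frac{3}{4}\right)}\right)^{3} = \left(- \frac{28}{3 \cdot \frac{39}{4}}\right)^{3} = \left(\left(- \frac{28}{3}\right) \frac{4}{39}\right)^{3} = \left(- \frac{112}{117}\right)^{3} = - \frac{1404928}{1601613}$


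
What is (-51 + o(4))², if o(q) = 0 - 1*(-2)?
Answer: 2401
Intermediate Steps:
o(q) = 2 (o(q) = 0 + 2 = 2)
(-51 + o(4))² = (-51 + 2)² = (-49)² = 2401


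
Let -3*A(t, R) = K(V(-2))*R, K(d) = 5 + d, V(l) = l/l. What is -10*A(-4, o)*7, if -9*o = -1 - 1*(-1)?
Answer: 0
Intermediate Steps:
o = 0 (o = -(-1 - 1*(-1))/9 = -(-1 + 1)/9 = -⅑*0 = 0)
V(l) = 1
A(t, R) = -2*R (A(t, R) = -(5 + 1)*R/3 = -2*R)
-10*A(-4, o)*7 = -(-20)*0*7 = -10*0*7 = 0*7 = 0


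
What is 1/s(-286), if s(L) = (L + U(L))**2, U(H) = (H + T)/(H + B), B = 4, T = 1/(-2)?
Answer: 35344/2870494929 ≈ 1.2313e-5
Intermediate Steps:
T = -1/2 ≈ -0.50000
U(H) = (-1/2 + H)/(4 + H) (U(H) = (H - 1/2)/(H + 4) = (-1/2 + H)/(4 + H))
s(L) = (L + (-1/2 + L)/(4 + L))**2
1/s(-286) = 1/((-1 + 2*(-286)**2 + 10*(-286))**2/(4*(4 - 286)**2)) = 1/((1/4)*(-1 + 2*81796 - 2860)**2/(-282)**2) = 1/((1/4)*(1/79524)*(-1 + 163592 - 2860)**2) = 1/((1/4)*(1/79524)*160731**2) = 1/((1/4)*(1/79524)*25834454361) = 1/(2870494929/35344) = 35344/2870494929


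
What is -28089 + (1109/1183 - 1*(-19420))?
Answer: -10254318/1183 ≈ -8668.1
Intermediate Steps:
-28089 + (1109/1183 - 1*(-19420)) = -28089 + (1109*(1/1183) + 19420) = -28089 + (1109/1183 + 19420) = -28089 + 22974969/1183 = -10254318/1183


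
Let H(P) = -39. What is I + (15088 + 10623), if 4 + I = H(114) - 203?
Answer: 25465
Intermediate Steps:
I = -246 (I = -4 + (-39 - 203) = -4 - 242 = -246)
I + (15088 + 10623) = -246 + (15088 + 10623) = -246 + 25711 = 25465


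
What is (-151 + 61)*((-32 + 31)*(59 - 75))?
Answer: -1440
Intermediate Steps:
(-151 + 61)*((-32 + 31)*(59 - 75)) = -(-90)*(-16) = -90*16 = -1440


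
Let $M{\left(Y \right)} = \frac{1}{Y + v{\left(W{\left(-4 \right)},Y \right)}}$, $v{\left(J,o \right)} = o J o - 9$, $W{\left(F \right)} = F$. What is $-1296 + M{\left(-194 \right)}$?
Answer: $- \frac{195368113}{150747} \approx -1296.0$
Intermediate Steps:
$v{\left(J,o \right)} = -9 + J o^{2}$ ($v{\left(J,o \right)} = J o o - 9 = J o^{2} - 9 = -9 + J o^{2}$)
$M{\left(Y \right)} = \frac{1}{-9 + Y - 4 Y^{2}}$ ($M{\left(Y \right)} = \frac{1}{Y - \left(9 + 4 Y^{2}\right)} = \frac{1}{-9 + Y - 4 Y^{2}}$)
$-1296 + M{\left(-194 \right)} = -1296 - \frac{1}{9 - -194 + 4 \left(-194\right)^{2}} = -1296 - \frac{1}{9 + 194 + 4 \cdot 37636} = -1296 - \frac{1}{9 + 194 + 150544} = -1296 - \frac{1}{150747} = - \frac{195368113}{150747}$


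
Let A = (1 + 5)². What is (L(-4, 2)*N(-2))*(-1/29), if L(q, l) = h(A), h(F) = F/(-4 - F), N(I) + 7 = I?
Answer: -81/290 ≈ -0.27931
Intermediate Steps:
A = 36 (A = 6² = 36)
N(I) = -7 + I
L(q, l) = -9/10 (L(q, l) = -1*36/(4 + 36) = -1*36/40 = -1*36*1/40 = -9/10)
(L(-4, 2)*N(-2))*(-1/29) = (-9*(-7 - 2)/10)*(-1/29) = (-9/10*(-9))*(-1*1/29) = (81/10)*(-1/29) = -81/290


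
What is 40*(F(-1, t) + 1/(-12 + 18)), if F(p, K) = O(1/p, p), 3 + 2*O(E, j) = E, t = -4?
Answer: -220/3 ≈ -73.333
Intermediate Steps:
O(E, j) = -3/2 + E/2
F(p, K) = -3/2 + 1/(2*p)
40*(F(-1, t) + 1/(-12 + 18)) = 40*((½)*(1 - 3*(-1))/(-1) + 1/(-12 + 18)) = 40*((½)*(-1)*(1 + 3) + 1/6) = 40*((½)*(-1)*4 + ⅙) = 40*(-2 + ⅙) = 40*(-11/6) = -220/3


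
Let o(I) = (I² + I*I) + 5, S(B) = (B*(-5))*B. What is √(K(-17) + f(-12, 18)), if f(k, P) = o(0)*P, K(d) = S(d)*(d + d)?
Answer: 2*√12305 ≈ 221.86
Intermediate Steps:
S(B) = -5*B² (S(B) = (-5*B)*B = -5*B²)
o(I) = 5 + 2*I² (o(I) = (I² + I²) + 5 = 2*I² + 5 = 5 + 2*I²)
K(d) = -10*d³ (K(d) = (-5*d²)*(d + d) = (-5*d²)*(2*d) = -10*d³)
f(k, P) = 5*P (f(k, P) = (5 + 2*0²)*P = (5 + 2*0)*P = (5 + 0)*P = 5*P)
√(K(-17) + f(-12, 18)) = √(-10*(-17)³ + 5*18) = √(-10*(-4913) + 90) = √(49130 + 90) = √49220 = 2*√12305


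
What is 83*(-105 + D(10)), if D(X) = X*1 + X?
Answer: -7055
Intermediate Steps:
D(X) = 2*X (D(X) = X + X = 2*X)
83*(-105 + D(10)) = 83*(-105 + 2*10) = 83*(-105 + 20) = 83*(-85) = -7055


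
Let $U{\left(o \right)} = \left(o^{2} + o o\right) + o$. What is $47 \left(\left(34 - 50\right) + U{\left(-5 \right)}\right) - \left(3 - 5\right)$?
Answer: $1365$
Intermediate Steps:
$U{\left(o \right)} = o + 2 o^{2}$ ($U{\left(o \right)} = \left(o^{2} + o^{2}\right) + o = 2 o^{2} + o = o + 2 o^{2}$)
$47 \left(\left(34 - 50\right) + U{\left(-5 \right)}\right) - \left(3 - 5\right) = 47 \left(\left(34 - 50\right) - 5 \left(1 + 2 \left(-5\right)\right)\right) - \left(3 - 5\right) = 47 \left(-16 - 5 \left(1 - 10\right)\right) - -2 = 47 \left(-16 - -45\right) + 2 = 47 \left(-16 + 45\right) + 2 = 47 \cdot 29 + 2 = 1363 + 2 = 1365$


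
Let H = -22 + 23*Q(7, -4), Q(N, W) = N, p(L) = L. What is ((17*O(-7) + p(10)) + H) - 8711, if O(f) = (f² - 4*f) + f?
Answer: -7372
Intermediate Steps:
O(f) = f² - 3*f
H = 139 (H = -22 + 23*7 = -22 + 161 = 139)
((17*O(-7) + p(10)) + H) - 8711 = ((17*(-7*(-3 - 7)) + 10) + 139) - 8711 = ((17*(-7*(-10)) + 10) + 139) - 8711 = ((17*70 + 10) + 139) - 8711 = ((1190 + 10) + 139) - 8711 = (1200 + 139) - 8711 = 1339 - 8711 = -7372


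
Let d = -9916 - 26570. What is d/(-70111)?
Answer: 36486/70111 ≈ 0.52040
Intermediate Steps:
d = -36486
d/(-70111) = -36486/(-70111) = -36486*(-1/70111) = 36486/70111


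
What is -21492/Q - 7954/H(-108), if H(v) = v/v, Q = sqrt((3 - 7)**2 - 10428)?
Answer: -7954 + 10746*I*sqrt(2603)/2603 ≈ -7954.0 + 210.63*I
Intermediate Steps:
Q = 2*I*sqrt(2603) (Q = sqrt((-4)**2 - 10428) = sqrt(16 - 10428) = sqrt(-10412) = 2*I*sqrt(2603) ≈ 102.04*I)
H(v) = 1
-21492/Q - 7954/H(-108) = -21492*(-I*sqrt(2603)/5206) - 7954/1 = -(-10746)*I*sqrt(2603)/2603 - 7954*1 = 10746*I*sqrt(2603)/2603 - 7954 = -7954 + 10746*I*sqrt(2603)/2603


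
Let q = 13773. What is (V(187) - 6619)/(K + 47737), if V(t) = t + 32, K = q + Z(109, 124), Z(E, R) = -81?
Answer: -6400/61429 ≈ -0.10419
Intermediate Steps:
K = 13692 (K = 13773 - 81 = 13692)
V(t) = 32 + t
(V(187) - 6619)/(K + 47737) = ((32 + 187) - 6619)/(13692 + 47737) = (219 - 6619)/61429 = -6400*1/61429 = -6400/61429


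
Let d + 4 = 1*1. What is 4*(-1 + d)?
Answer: -16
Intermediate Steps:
d = -3 (d = -4 + 1*1 = -4 + 1 = -3)
4*(-1 + d) = 4*(-1 - 3) = 4*(-4) = -16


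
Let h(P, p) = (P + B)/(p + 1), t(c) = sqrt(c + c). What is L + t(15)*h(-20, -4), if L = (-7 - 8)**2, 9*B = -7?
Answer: 225 + 187*sqrt(30)/27 ≈ 262.94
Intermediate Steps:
B = -7/9 (B = (1/9)*(-7) = -7/9 ≈ -0.77778)
t(c) = sqrt(2)*sqrt(c) (t(c) = sqrt(2*c) = sqrt(2)*sqrt(c))
L = 225 (L = (-15)**2 = 225)
h(P, p) = (-7/9 + P)/(1 + p) (h(P, p) = (P - 7/9)/(p + 1) = (-7/9 + P)/(1 + p))
L + t(15)*h(-20, -4) = 225 + (sqrt(2)*sqrt(15))*((-7/9 - 20)/(1 - 4)) = 225 + sqrt(30)*(-187/9/(-3)) = 225 + sqrt(30)*(-1/3*(-187/9)) = 225 + sqrt(30)*(187/27) = 225 + 187*sqrt(30)/27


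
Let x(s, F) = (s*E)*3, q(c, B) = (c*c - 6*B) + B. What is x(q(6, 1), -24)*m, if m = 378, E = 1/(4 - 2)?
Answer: 17577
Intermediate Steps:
E = ½ (E = 1/2 = ½ ≈ 0.50000)
q(c, B) = c² - 5*B (q(c, B) = (c² - 6*B) + B = c² - 5*B)
x(s, F) = 3*s/2 (x(s, F) = (s*(½))*3 = (s/2)*3 = 3*s/2)
x(q(6, 1), -24)*m = (3*(6² - 5*1)/2)*378 = (3*(36 - 5)/2)*378 = ((3/2)*31)*378 = (93/2)*378 = 17577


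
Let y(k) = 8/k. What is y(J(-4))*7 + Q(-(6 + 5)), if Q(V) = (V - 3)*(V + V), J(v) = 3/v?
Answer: 700/3 ≈ 233.33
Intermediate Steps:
Q(V) = 2*V*(-3 + V) (Q(V) = (-3 + V)*(2*V) = 2*V*(-3 + V))
y(J(-4))*7 + Q(-(6 + 5)) = (8/((3/(-4))))*7 + 2*(-(6 + 5))*(-3 - (6 + 5)) = (8/((3*(-¼))))*7 + 2*(-1*11)*(-3 - 1*11) = (8/(-¾))*7 + 2*(-11)*(-3 - 11) = (8*(-4/3))*7 + 2*(-11)*(-14) = -32/3*7 + 308 = -224/3 + 308 = 700/3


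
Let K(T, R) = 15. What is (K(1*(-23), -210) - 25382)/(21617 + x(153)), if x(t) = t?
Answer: -25367/21770 ≈ -1.1652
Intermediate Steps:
(K(1*(-23), -210) - 25382)/(21617 + x(153)) = (15 - 25382)/(21617 + 153) = -25367/21770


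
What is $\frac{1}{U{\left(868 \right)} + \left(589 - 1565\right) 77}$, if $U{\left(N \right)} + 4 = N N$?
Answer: $\frac{1}{678268} \approx 1.4743 \cdot 10^{-6}$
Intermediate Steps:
$U{\left(N \right)} = -4 + N^{2}$ ($U{\left(N \right)} = -4 + N N = -4 + N^{2}$)
$\frac{1}{U{\left(868 \right)} + \left(589 - 1565\right) 77} = \frac{1}{\left(-4 + 868^{2}\right) + \left(589 - 1565\right) 77} = \frac{1}{\left(-4 + 753424\right) - 75152} = \frac{1}{753420 - 75152} = \frac{1}{678268}$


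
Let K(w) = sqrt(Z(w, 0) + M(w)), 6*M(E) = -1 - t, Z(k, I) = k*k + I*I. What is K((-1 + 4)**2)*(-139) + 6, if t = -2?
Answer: 6 - 139*sqrt(2922)/6 ≈ -1246.3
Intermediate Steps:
Z(k, I) = I**2 + k**2 (Z(k, I) = k**2 + I**2 = I**2 + k**2)
M(E) = 1/6 (M(E) = (-1 - 1*(-2))/6 = (-1 + 2)/6 = (1/6)*1 = 1/6)
K(w) = sqrt(1/6 + w**2) (K(w) = sqrt((0**2 + w**2) + 1/6) = sqrt((0 + w**2) + 1/6) = sqrt(w**2 + 1/6) = sqrt(1/6 + w**2))
K((-1 + 4)**2)*(-139) + 6 = (sqrt(6 + 36*((-1 + 4)**2)**2)/6)*(-139) + 6 = (sqrt(6 + 36*(3**2)**2)/6)*(-139) + 6 = (sqrt(6 + 36*9**2)/6)*(-139) + 6 = (sqrt(6 + 36*81)/6)*(-139) + 6 = (sqrt(6 + 2916)/6)*(-139) + 6 = (sqrt(2922)/6)*(-139) + 6 = -139*sqrt(2922)/6 + 6 = 6 - 139*sqrt(2922)/6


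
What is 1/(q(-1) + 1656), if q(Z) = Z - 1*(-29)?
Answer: 1/1684 ≈ 0.00059382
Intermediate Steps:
q(Z) = 29 + Z (q(Z) = Z + 29 = 29 + Z)
1/(q(-1) + 1656) = 1/((29 - 1) + 1656) = 1/(28 + 1656) = 1/1684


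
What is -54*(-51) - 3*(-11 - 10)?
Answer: 2817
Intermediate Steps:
-54*(-51) - 3*(-11 - 10) = 2754 - 3*(-21) = 2754 + 63 = 2817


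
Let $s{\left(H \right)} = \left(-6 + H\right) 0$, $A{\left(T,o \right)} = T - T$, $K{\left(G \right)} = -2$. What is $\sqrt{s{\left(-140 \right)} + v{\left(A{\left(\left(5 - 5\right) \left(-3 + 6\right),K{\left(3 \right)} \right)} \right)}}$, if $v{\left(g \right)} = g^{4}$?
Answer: $0$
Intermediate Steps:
$A{\left(T,o \right)} = 0$
$s{\left(H \right)} = 0$
$\sqrt{s{\left(-140 \right)} + v{\left(A{\left(\left(5 - 5\right) \left(-3 + 6\right),K{\left(3 \right)} \right)} \right)}} = \sqrt{0 + 0^{4}} = \sqrt{0 + 0} = \sqrt{0} = 0$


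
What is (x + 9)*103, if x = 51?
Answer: 6180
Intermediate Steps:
(x + 9)*103 = (51 + 9)*103 = 60*103 = 6180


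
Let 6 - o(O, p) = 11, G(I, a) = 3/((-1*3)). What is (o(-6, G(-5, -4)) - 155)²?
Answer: 25600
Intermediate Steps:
G(I, a) = -1 (G(I, a) = 3/(-3) = 3*(-⅓) = -1)
o(O, p) = -5 (o(O, p) = 6 - 1*11 = 6 - 11 = -5)
(o(-6, G(-5, -4)) - 155)² = (-5 - 155)² = (-160)² = 25600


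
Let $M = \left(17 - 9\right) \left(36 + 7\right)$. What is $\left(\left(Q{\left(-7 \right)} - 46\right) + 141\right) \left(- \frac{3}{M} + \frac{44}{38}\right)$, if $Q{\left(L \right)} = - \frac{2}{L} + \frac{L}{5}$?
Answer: $\frac{1762939}{16340} \approx 107.89$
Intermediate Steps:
$Q{\left(L \right)} = - \frac{2}{L} + \frac{L}{5}$ ($Q{\left(L \right)} = - \frac{2}{L} + L \frac{1}{5} = - \frac{2}{L} + \frac{L}{5}$)
$M = 344$ ($M = 8 \cdot 43 = 344$)
$\left(\left(Q{\left(-7 \right)} - 46\right) + 141\right) \left(- \frac{3}{M} + \frac{44}{38}\right) = \left(\left(\left(- \frac{2}{-7} + \frac{1}{5} \left(-7\right)\right) - 46\right) + 141\right) \left(- \frac{3}{344} + \frac{44}{38}\right) = \left(\left(\left(\left(-2\right) \left(- \frac{1}{7}\right) - \frac{7}{5}\right) - 46\right) + 141\right) \left(\left(-3\right) \frac{1}{344} + 44 \cdot \frac{1}{38}\right) = \left(\left(\left(\frac{2}{7} - \frac{7}{5}\right) - 46\right) + 141\right) \left(- \frac{3}{344} + \frac{22}{19}\right) = \left(\left(- \frac{39}{35} - 46\right) + 141\right) \frac{7511}{6536} = \left(- \frac{1649}{35} + 141\right) \frac{7511}{6536} = \frac{3286}{35} \cdot \frac{7511}{6536} = \frac{1762939}{16340}$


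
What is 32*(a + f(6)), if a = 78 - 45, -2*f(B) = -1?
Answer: 1072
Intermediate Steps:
f(B) = ½ (f(B) = -½*(-1) = ½)
a = 33
32*(a + f(6)) = 32*(33 + ½) = 32*(67/2) = 1072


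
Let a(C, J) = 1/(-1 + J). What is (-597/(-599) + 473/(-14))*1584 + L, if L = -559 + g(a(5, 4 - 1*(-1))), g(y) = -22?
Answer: -220211581/4193 ≈ -52519.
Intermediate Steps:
L = -581 (L = -559 - 22 = -581)
(-597/(-599) + 473/(-14))*1584 + L = (-597/(-599) + 473/(-14))*1584 - 581 = (-597*(-1/599) + 473*(-1/14))*1584 - 581 = (597/599 - 473/14)*1584 - 581 = -274969/8386*1584 - 581 = -217775448/4193 - 581 = -220211581/4193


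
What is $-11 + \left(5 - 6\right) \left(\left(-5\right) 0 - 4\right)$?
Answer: $-7$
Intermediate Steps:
$-11 + \left(5 - 6\right) \left(\left(-5\right) 0 - 4\right) = -11 + \left(5 - 6\right) \left(0 - 4\right) = -11 - -4 = -11 + 4 = -7$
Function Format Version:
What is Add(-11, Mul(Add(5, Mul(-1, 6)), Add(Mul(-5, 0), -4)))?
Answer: -7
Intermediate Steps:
Add(-11, Mul(Add(5, Mul(-1, 6)), Add(Mul(-5, 0), -4))) = Add(-11, Mul(Add(5, -6), Add(0, -4))) = Add(-11, Mul(-1, -4)) = Add(-11, 4) = -7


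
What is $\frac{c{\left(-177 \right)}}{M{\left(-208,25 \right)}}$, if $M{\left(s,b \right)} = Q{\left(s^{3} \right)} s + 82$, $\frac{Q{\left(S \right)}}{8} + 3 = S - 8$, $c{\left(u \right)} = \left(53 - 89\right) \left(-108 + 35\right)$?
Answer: $\frac{1314}{7487103977} \approx 1.755 \cdot 10^{-7}$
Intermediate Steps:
$c{\left(u \right)} = 2628$ ($c{\left(u \right)} = \left(-36\right) \left(-73\right) = 2628$)
$Q{\left(S \right)} = -88 + 8 S$ ($Q{\left(S \right)} = -24 + 8 \left(S - 8\right) = -24 + 8 \left(-8 + S\right) = -24 + \left(-64 + 8 S\right) = -88 + 8 S$)
$M{\left(s,b \right)} = 82 + s \left(-88 + 8 s^{3}\right)$ ($M{\left(s,b \right)} = \left(-88 + 8 s^{3}\right) s + 82 = s \left(-88 + 8 s^{3}\right) + 82 = 82 + s \left(-88 + 8 s^{3}\right)$)
$\frac{c{\left(-177 \right)}}{M{\left(-208,25 \right)}} = \frac{2628}{82 - -18304 + 8 \left(-208\right)^{4}} = \frac{2628}{82 + 18304 + 8 \cdot 1871773696} = \frac{2628}{82 + 18304 + 14974189568} = \frac{2628}{14974207954} = 2628 \cdot \frac{1}{14974207954} = \frac{1314}{7487103977}$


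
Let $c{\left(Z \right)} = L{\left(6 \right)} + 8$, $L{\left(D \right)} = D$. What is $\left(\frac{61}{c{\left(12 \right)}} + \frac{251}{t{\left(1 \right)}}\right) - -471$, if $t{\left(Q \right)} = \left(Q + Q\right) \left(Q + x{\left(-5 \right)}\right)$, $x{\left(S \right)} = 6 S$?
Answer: $\frac{95619}{203} \approx 471.03$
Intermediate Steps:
$t{\left(Q \right)} = 2 Q \left(-30 + Q\right)$ ($t{\left(Q \right)} = \left(Q + Q\right) \left(Q + 6 \left(-5\right)\right) = 2 Q \left(Q - 30\right) = 2 Q \left(-30 + Q\right)$)
$c{\left(Z \right)} = 14$ ($c{\left(Z \right)} = 6 + 8 = 14$)
$\left(\frac{61}{c{\left(12 \right)}} + \frac{251}{t{\left(1 \right)}}\right) - -471 = \left(\frac{61}{14} + \frac{251}{2 \cdot 1 \left(-30 + 1\right)}\right) - -471 = \left(61 \cdot \frac{1}{14} + \frac{251}{2 \cdot 1 \left(-29\right)}\right) + 471 = \left(\frac{61}{14} + \frac{251}{-58}\right) + 471 = \left(\frac{61}{14} + 251 \left(- \frac{1}{58}\right)\right) + 471 = \left(\frac{61}{14} - \frac{251}{58}\right) + 471 = \frac{6}{203} + 471 = \frac{95619}{203}$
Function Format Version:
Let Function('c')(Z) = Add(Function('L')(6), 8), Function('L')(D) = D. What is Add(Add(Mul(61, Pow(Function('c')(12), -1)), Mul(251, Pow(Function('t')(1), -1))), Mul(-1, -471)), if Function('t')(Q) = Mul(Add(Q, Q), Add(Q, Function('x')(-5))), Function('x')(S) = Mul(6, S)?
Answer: Rational(95619, 203) ≈ 471.03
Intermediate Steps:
Function('t')(Q) = Mul(2, Q, Add(-30, Q)) (Function('t')(Q) = Mul(Add(Q, Q), Add(Q, Mul(6, -5))) = Mul(Mul(2, Q), Add(Q, -30)) = Mul(Mul(2, Q), Add(-30, Q)) = Mul(2, Q, Add(-30, Q)))
Function('c')(Z) = 14 (Function('c')(Z) = Add(6, 8) = 14)
Add(Add(Mul(61, Pow(Function('c')(12), -1)), Mul(251, Pow(Function('t')(1), -1))), Mul(-1, -471)) = Add(Add(Mul(61, Pow(14, -1)), Mul(251, Pow(Mul(2, 1, Add(-30, 1)), -1))), Mul(-1, -471)) = Add(Add(Mul(61, Rational(1, 14)), Mul(251, Pow(Mul(2, 1, -29), -1))), 471) = Add(Add(Rational(61, 14), Mul(251, Pow(-58, -1))), 471) = Add(Add(Rational(61, 14), Mul(251, Rational(-1, 58))), 471) = Add(Add(Rational(61, 14), Rational(-251, 58)), 471) = Add(Rational(6, 203), 471) = Rational(95619, 203)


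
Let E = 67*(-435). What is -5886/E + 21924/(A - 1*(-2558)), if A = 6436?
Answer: 38439648/14562785 ≈ 2.6396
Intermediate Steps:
E = -29145
-5886/E + 21924/(A - 1*(-2558)) = -5886/(-29145) + 21924/(6436 - 1*(-2558)) = -5886*(-1/29145) + 21924/(6436 + 2558) = 1962/9715 + 21924/8994 = 1962/9715 + 21924*(1/8994) = 1962/9715 + 3654/1499 = 38439648/14562785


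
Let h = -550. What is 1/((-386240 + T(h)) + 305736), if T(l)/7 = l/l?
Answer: -1/80497 ≈ -1.2423e-5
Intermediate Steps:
T(l) = 7 (T(l) = 7*(l/l) = 7*1 = 7)
1/((-386240 + T(h)) + 305736) = 1/((-386240 + 7) + 305736) = 1/(-386233 + 305736) = 1/(-80497) = -1/80497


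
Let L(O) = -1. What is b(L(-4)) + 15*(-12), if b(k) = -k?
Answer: -179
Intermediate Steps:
b(L(-4)) + 15*(-12) = -1*(-1) + 15*(-12) = 1 - 180 = -179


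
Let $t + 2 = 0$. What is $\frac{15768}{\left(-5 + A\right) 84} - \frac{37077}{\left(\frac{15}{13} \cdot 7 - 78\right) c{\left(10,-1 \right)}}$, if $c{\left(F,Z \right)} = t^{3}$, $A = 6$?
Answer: $\frac{2060467}{16968} \approx 121.43$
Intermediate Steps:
$t = -2$ ($t = -2 + 0 = -2$)
$c{\left(F,Z \right)} = -8$ ($c{\left(F,Z \right)} = \left(-2\right)^{3} = -8$)
$\frac{15768}{\left(-5 + A\right) 84} - \frac{37077}{\left(\frac{15}{13} \cdot 7 - 78\right) c{\left(10,-1 \right)}} = \frac{15768}{\left(-5 + 6\right) 84} - \frac{37077}{\left(\frac{15}{13} \cdot 7 - 78\right) \left(-8\right)} = \frac{15768}{1 \cdot 84} - \frac{37077}{\left(15 \cdot \frac{1}{13} \cdot 7 - 78\right) \left(-8\right)} = \frac{15768}{84} - \frac{37077}{\left(\frac{15}{13} \cdot 7 - 78\right) \left(-8\right)} = 15768 \cdot \frac{1}{84} - \frac{37077}{\left(\frac{105}{13} - 78\right) \left(-8\right)} = \frac{1314}{7} - \frac{37077}{\left(- \frac{909}{13}\right) \left(-8\right)} = \frac{1314}{7} - \frac{37077}{\frac{7272}{13}} = \frac{1314}{7} - \frac{160667}{2424} = \frac{2060467}{16968}$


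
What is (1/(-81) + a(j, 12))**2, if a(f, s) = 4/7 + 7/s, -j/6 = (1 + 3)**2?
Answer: 6713281/5143824 ≈ 1.3051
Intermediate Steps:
j = -96 (j = -6*(1 + 3)**2 = -6*4**2 = -6*16 = -96)
a(f, s) = 4/7 + 7/s (a(f, s) = 4*(1/7) + 7/s = 4/7 + 7/s)
(1/(-81) + a(j, 12))**2 = (1/(-81) + (4/7 + 7/12))**2 = (-1/81 + (4/7 + 7*(1/12)))**2 = (-1/81 + (4/7 + 7/12))**2 = (-1/81 + 97/84)**2 = (2591/2268)**2 = 6713281/5143824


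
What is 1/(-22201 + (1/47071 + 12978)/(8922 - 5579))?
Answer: -157358353/3492901907514 ≈ -4.5051e-5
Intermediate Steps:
1/(-22201 + (1/47071 + 12978)/(8922 - 5579)) = 1/(-22201 + (1/47071 + 12978)/3343) = 1/(-22201 + (610887439/47071)*(1/3343)) = 1/(-22201 + 610887439/157358353) = 1/(-3492901907514/157358353) = -157358353/3492901907514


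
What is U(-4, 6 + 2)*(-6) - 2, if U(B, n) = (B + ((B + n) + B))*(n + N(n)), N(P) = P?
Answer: 382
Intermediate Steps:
U(B, n) = 2*n*(n + 3*B) (U(B, n) = (B + ((B + n) + B))*(n + n) = (B + (n + 2*B))*(2*n) = (n + 3*B)*(2*n) = 2*n*(n + 3*B))
U(-4, 6 + 2)*(-6) - 2 = (2*(6 + 2)*((6 + 2) + 3*(-4)))*(-6) - 2 = (2*8*(8 - 12))*(-6) - 2 = (2*8*(-4))*(-6) - 2 = -64*(-6) - 2 = 384 - 2 = 382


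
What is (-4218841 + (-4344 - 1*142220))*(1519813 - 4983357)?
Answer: 15119772295320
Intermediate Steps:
(-4218841 + (-4344 - 1*142220))*(1519813 - 4983357) = (-4218841 + (-4344 - 142220))*(-3463544) = (-4218841 - 146564)*(-3463544) = -4365405*(-3463544) = 15119772295320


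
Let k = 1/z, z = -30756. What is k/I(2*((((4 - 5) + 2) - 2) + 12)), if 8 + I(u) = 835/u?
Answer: -1/921282 ≈ -1.0854e-6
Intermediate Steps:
k = -1/30756 (k = 1/(-30756) = -1/30756 ≈ -3.2514e-5)
I(u) = -8 + 835/u
k/I(2*((((4 - 5) + 2) - 2) + 12)) = -1/(30756*(-8 + 835/((2*((((4 - 5) + 2) - 2) + 12))))) = -1/(30756*(-8 + 835/((2*(((-1 + 2) - 2) + 12))))) = -1/(30756*(-8 + 835/((2*((1 - 2) + 12))))) = -1/(30756*(-8 + 835/((2*(-1 + 12))))) = -1/(30756*(-8 + 835/((2*11)))) = -1/(30756*(-8 + 835/22)) = -1/(30756*659/22) = -1/30756*22/659 = -1/921282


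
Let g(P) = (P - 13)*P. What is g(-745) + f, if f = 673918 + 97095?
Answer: 1335723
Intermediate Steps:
f = 771013
g(P) = P*(-13 + P) (g(P) = (-13 + P)*P = P*(-13 + P))
g(-745) + f = -745*(-13 - 745) + 771013 = -745*(-758) + 771013 = 564710 + 771013 = 1335723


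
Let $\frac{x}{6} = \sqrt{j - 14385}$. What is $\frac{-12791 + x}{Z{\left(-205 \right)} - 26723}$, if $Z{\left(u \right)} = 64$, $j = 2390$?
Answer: $\frac{12791}{26659} - \frac{6 i \sqrt{11995}}{26659} \approx 0.4798 - 0.024649 i$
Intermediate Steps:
$x = 6 i \sqrt{11995}$ ($x = 6 \sqrt{2390 - 14385} = 6 \sqrt{-11995} = 6 i \sqrt{11995} \approx 657.13 i$)
$\frac{-12791 + x}{Z{\left(-205 \right)} - 26723} = \frac{-12791 + 6 i \sqrt{11995}}{64 - 26723} = \frac{-12791 + 6 i \sqrt{11995}}{-26659} = \left(-12791 + 6 i \sqrt{11995}\right) \left(- \frac{1}{26659}\right) = \frac{12791}{26659} - \frac{6 i \sqrt{11995}}{26659}$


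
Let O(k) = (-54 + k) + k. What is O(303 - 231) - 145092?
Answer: -145002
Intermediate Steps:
O(k) = -54 + 2*k
O(303 - 231) - 145092 = (-54 + 2*(303 - 231)) - 145092 = (-54 + 2*72) - 145092 = (-54 + 144) - 145092 = 90 - 145092 = -145002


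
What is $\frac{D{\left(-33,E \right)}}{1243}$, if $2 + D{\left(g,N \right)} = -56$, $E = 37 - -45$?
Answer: $- \frac{58}{1243} \approx -0.046661$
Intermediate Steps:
$E = 82$ ($E = 37 + 45 = 82$)
$D{\left(g,N \right)} = -58$ ($D{\left(g,N \right)} = -2 - 56 = -58$)
$\frac{D{\left(-33,E \right)}}{1243} = - \frac{58}{1243}$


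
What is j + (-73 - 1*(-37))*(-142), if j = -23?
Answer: 5089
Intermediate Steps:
j + (-73 - 1*(-37))*(-142) = -23 + (-73 - 1*(-37))*(-142) = -23 + (-73 + 37)*(-142) = -23 - 36*(-142) = -23 + 5112 = 5089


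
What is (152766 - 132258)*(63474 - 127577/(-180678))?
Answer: 39199274719682/30113 ≈ 1.3017e+9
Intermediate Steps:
(152766 - 132258)*(63474 - 127577/(-180678)) = 20508*(63474 - 127577*(-1/180678)) = 20508*(63474 + 127577/180678) = 20508*(11468482949/180678) = 39199274719682/30113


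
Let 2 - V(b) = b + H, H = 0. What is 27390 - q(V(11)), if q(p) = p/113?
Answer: 3095079/113 ≈ 27390.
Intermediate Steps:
V(b) = 2 - b (V(b) = 2 - (b + 0) = 2 - b)
q(p) = p/113 (q(p) = p*(1/113) = p/113)
27390 - q(V(11)) = 27390 - (2 - 1*11)/113 = 27390 - (2 - 11)/113 = 27390 - (-9)/113 = 27390 - 1*(-9/113) = 27390 + 9/113 = 3095079/113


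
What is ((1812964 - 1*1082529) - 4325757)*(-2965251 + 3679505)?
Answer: -2567973119788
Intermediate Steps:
((1812964 - 1*1082529) - 4325757)*(-2965251 + 3679505) = ((1812964 - 1082529) - 4325757)*714254 = (730435 - 4325757)*714254 = -3595322*714254 = -2567973119788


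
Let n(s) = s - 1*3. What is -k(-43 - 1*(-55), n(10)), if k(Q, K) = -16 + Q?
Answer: 4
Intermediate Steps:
n(s) = -3 + s (n(s) = s - 3 = -3 + s)
-k(-43 - 1*(-55), n(10)) = -(-16 + (-43 - 1*(-55))) = -(-16 + (-43 + 55)) = -(-16 + 12) = -1*(-4) = 4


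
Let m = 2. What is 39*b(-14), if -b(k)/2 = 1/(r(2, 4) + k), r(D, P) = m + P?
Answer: 39/4 ≈ 9.7500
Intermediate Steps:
r(D, P) = 2 + P
b(k) = -2/(6 + k) (b(k) = -2/((2 + 4) + k) = -2/(6 + k))
39*b(-14) = 39*(-2/(6 - 14)) = 39*(-2/(-8)) = 39*(-2*(-⅛)) = 39*(¼) = 39/4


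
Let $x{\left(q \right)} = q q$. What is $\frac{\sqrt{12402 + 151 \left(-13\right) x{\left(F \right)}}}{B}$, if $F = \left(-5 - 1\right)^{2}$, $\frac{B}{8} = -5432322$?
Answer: $- \frac{i \sqrt{281294}}{14486192} \approx - 3.6612 \cdot 10^{-5} i$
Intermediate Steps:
$B = -43458576$ ($B = 8 \left(-5432322\right) = -43458576$)
$F = 36$ ($F = \left(-6\right)^{2} = 36$)
$x{\left(q \right)} = q^{2}$
$\frac{\sqrt{12402 + 151 \left(-13\right) x{\left(F \right)}}}{B} = \frac{\sqrt{12402 + 151 \left(-13\right) 36^{2}}}{-43458576} = \sqrt{12402 - 2544048} \left(- \frac{1}{43458576}\right) = \sqrt{-2531646} \left(- \frac{1}{43458576}\right) = 3 i \sqrt{281294} \left(- \frac{1}{43458576}\right) = - \frac{i \sqrt{281294}}{14486192}$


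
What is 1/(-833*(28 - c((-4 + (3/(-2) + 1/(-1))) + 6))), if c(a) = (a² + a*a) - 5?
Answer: -2/54145 ≈ -3.6938e-5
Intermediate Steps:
c(a) = -5 + 2*a² (c(a) = (a² + a²) - 5 = 2*a² - 5 = -5 + 2*a²)
1/(-833*(28 - c((-4 + (3/(-2) + 1/(-1))) + 6))) = 1/(-833*(28 - (-5 + 2*((-4 + (3/(-2) + 1/(-1))) + 6)²))) = 1/(-833*(28 - (-5 + 2*((-4 + (3*(-½) + 1*(-1))) + 6)²))) = 1/(-833*(28 - (-5 + 2*((-4 + (-3/2 - 1)) + 6)²))) = 1/(-833*(28 - (-5 + 2*((-4 - 5/2) + 6)²))) = 1/(-833*(28 - (-5 + 2*(-13/2 + 6)²))) = 1/(-833*(28 - (-5 + 2*(-½)²))) = 1/(-833*(28 - (-5 + 2*(¼)))) = 1/(-833*(28 - (-5 + ½))) = 1/(-833*(28 - 1*(-9/2))) = 1/(-833*(28 + 9/2)) = 1/(-833*65/2) = 1/(-54145/2) = -2/54145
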